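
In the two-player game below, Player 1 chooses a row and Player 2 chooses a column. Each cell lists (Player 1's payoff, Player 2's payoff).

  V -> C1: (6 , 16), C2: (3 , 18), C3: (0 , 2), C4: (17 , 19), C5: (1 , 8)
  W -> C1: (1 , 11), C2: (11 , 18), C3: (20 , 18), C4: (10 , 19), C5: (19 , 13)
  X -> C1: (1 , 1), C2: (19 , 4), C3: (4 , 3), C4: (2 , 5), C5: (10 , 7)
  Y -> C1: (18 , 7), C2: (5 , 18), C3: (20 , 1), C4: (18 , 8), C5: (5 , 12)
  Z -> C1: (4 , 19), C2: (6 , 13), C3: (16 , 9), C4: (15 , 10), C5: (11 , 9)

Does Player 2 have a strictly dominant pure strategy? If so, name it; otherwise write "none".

none

C1 fails to dominate C2 at V (16<18).
C2 fails to dominate C1 at Z (13<19).
C3 fails to dominate C1 at V (2<16).
C4 fails to dominate C1 at Z (10<19).
C5 fails to dominate C1 at V (8<16).
No single strategy dominates all the others.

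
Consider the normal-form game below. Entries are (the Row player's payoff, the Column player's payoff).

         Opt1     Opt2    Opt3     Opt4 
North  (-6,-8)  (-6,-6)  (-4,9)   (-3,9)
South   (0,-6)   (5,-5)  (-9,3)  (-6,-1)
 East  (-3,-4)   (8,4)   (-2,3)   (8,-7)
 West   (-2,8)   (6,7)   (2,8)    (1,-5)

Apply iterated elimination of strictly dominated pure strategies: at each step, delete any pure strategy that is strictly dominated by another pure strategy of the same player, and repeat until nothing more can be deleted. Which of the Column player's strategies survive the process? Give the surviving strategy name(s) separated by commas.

For the Row player, East strictly dominates North on the remaining columns (Opt1: -3>-6, Opt2: 8>-6, Opt3: -2>-4, Opt4: 8>-3); eliminate North.
The Column player's strategy Opt4 is strictly dominated by Opt3 (South: 3>-1, East: 3>-7, West: 8>-5) and is removed.
Among the remaining strategies, none is strictly dominated by another pure strategy of the same player, so the elimination stops.
Surviving strategies — the Row player: {South, East, West}; the Column player: {Opt1, Opt2, Opt3}.

Opt1, Opt2, Opt3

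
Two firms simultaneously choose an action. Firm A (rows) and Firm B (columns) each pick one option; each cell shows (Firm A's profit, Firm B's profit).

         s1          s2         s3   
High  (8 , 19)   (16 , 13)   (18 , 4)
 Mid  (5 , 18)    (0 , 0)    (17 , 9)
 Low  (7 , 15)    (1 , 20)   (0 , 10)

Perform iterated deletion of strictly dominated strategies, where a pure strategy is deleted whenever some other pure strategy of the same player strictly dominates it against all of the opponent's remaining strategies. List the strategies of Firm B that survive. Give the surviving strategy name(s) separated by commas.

Firm A's strategy Mid is strictly dominated by High (s1: 8>5, s2: 16>0, s3: 18>17) and is removed.
Row Low is eliminated: High beats it against every remaining column (s1: 8>7, s2: 16>1, s3: 18>0).
Firm B's strategy s2 is strictly dominated by s1 (High: 19>13) and is removed.
Column s3 is eliminated: s1 beats it against every remaining row (High: 19>4).
Among the remaining strategies, none is strictly dominated by another pure strategy of the same player, so the elimination stops.
Surviving strategies — Firm A: {High}; Firm B: {s1}.

s1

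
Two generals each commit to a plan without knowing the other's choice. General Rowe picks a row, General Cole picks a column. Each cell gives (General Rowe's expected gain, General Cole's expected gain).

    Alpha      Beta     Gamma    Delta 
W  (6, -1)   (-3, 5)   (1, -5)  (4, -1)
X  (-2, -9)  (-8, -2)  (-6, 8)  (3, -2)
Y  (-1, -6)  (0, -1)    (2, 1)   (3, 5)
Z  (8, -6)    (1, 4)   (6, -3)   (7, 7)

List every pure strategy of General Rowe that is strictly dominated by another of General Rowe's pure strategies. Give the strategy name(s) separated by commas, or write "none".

Z strictly dominates W — Alpha: 8>6, Beta: 1>-3, Gamma: 6>1, Delta: 7>4.
X: dominated, since W does at least as well everywhere (Alpha: 6>-2, Beta: -3>-8, Gamma: 1>-6, Delta: 4>3).
Y is strictly dominated by Z (Alpha: 8>-1, Beta: 1>0, Gamma: 6>2, Delta: 7>3).
Z is not dominated — it holds its own against W at Alpha (8>6); X at Alpha (8>-2); Y at Alpha (8>-1).

W, X, Y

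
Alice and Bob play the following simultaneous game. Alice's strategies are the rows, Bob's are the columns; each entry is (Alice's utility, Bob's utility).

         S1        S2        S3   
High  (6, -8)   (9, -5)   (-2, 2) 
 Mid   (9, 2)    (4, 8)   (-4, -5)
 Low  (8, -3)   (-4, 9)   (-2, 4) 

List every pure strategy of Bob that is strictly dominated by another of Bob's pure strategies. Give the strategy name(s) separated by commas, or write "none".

S1: dominated, since S2 does at least as well everywhere (High: -5>-8, Mid: 8>2, Low: 9>-3).
Nothing dominates S2: S1 at High (-5>-8); S3 at Mid (8>-5).
S3 is not dominated — it holds its own against S1 at High (2>-8); S2 at High (2>-5).

S1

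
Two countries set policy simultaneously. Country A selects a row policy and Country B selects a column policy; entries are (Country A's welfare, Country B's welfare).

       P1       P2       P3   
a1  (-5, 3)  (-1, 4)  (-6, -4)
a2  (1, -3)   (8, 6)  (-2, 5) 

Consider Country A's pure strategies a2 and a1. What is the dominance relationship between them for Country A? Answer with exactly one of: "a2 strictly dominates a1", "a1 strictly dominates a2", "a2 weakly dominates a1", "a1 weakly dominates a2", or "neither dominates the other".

a2 strictly dominates a1

Compare a2 to a1 across every action of Country B: P1: 1>-5, P2: 8>-1, P3: -2>-6.
Every comparison favours a2, so a2 strictly dominates a1.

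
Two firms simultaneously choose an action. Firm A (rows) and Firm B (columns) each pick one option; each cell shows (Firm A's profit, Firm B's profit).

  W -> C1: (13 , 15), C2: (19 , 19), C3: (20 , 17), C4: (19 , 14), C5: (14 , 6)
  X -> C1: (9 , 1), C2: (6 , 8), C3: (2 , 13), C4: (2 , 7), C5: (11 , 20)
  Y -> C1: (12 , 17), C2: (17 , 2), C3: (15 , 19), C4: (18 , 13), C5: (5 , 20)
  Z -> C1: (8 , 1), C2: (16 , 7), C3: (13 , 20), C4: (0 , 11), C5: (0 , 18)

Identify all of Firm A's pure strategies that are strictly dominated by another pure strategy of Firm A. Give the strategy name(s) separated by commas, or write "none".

X, Y, Z

W: no other strategy beats it everywhere (X at C1 (13>9); Y at C1 (13>12); Z at C1 (13>8)).
X is strictly dominated by W (C1: 13>9, C2: 19>6, C3: 20>2, C4: 19>2, C5: 14>11).
W strictly dominates Y — C1: 13>12, C2: 19>17, C3: 20>15, C4: 19>18, C5: 14>5.
W strictly dominates Z — C1: 13>8, C2: 19>16, C3: 20>13, C4: 19>0, C5: 14>0.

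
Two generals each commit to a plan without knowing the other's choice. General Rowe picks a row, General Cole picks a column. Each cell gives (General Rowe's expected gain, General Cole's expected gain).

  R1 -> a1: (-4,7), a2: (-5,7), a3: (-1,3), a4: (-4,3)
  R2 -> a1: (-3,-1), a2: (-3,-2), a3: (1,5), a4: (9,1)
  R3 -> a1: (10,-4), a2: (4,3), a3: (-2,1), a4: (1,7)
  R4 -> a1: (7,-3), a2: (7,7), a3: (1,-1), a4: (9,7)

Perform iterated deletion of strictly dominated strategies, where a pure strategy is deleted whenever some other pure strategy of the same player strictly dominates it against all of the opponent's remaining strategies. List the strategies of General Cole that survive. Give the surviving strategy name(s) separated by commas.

a2, a3, a4

Row R1 is eliminated: R2 beats it against every remaining column (a1: -3>-4, a2: -3>-5, a3: 1>-1, a4: 9>-4).
For General Cole, a3 strictly dominates a1 on the remaining rows (R2: 5>-1, R3: 1>-4, R4: -1>-3); eliminate a1.
For General Rowe, R4 strictly dominates R3 on the remaining columns (a2: 7>4, a3: 1>-2, a4: 9>1); eliminate R3.
Among the remaining strategies, none is strictly dominated by another pure strategy of the same player, so the elimination stops.
Surviving strategies — General Rowe: {R2, R4}; General Cole: {a2, a3, a4}.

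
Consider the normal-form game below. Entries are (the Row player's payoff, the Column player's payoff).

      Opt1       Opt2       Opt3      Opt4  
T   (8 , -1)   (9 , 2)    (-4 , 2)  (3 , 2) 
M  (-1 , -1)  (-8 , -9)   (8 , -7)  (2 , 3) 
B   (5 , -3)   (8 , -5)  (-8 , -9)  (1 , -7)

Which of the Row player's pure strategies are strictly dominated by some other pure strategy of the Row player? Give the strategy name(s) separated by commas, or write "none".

B

T: no other strategy beats it everywhere (M at Opt1 (8>-1); B at Opt1 (8>5)).
Nothing dominates M: T at Opt3 (8>-4); B at Opt3 (8>-8).
T strictly dominates B — Opt1: 8>5, Opt2: 9>8, Opt3: -4>-8, Opt4: 3>1.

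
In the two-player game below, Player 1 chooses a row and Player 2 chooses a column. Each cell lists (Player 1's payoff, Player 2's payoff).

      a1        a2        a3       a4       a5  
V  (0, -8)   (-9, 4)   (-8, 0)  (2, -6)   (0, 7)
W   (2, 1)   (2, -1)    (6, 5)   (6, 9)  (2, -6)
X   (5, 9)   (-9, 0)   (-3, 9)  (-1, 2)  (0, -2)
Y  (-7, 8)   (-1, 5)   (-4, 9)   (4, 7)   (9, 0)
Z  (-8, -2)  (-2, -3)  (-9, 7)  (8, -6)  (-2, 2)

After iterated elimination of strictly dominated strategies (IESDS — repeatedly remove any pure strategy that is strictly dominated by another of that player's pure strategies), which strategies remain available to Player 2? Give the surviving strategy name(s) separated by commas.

a1, a3, a4

Row V is eliminated: W beats it against every remaining column (a1: 2>0, a2: 2>-9, a3: 6>-8, a4: 6>2, a5: 2>0).
For Player 2, a1 strictly dominates a2 on the remaining rows (W: 1>-1, X: 9>0, Y: 8>5, Z: -2>-3); eliminate a2.
For Player 2, a3 strictly dominates a5 on the remaining rows (W: 5>-6, X: 9>-2, Y: 9>0, Z: 7>2); eliminate a5.
Row Y is eliminated: W beats it against every remaining column (a1: 2>-7, a3: 6>-4, a4: 6>4).
Among the remaining strategies, none is strictly dominated by another pure strategy of the same player, so the elimination stops.
Surviving strategies — Player 1: {W, X, Z}; Player 2: {a1, a3, a4}.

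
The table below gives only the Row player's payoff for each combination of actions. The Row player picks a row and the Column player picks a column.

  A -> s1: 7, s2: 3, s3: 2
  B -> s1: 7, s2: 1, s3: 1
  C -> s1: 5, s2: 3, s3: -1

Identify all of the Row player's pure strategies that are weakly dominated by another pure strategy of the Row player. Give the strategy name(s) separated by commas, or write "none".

A: no other strategy beats it everywhere (B at s2 (3>1); C at s1 (7>5)).
A weakly dominates B — s1: 7=7, s2: 3>1, s3: 2>1.
C: dominated, since A does at least as well everywhere (s1: 7>5, s2: 3=3, s3: 2>-1).

B, C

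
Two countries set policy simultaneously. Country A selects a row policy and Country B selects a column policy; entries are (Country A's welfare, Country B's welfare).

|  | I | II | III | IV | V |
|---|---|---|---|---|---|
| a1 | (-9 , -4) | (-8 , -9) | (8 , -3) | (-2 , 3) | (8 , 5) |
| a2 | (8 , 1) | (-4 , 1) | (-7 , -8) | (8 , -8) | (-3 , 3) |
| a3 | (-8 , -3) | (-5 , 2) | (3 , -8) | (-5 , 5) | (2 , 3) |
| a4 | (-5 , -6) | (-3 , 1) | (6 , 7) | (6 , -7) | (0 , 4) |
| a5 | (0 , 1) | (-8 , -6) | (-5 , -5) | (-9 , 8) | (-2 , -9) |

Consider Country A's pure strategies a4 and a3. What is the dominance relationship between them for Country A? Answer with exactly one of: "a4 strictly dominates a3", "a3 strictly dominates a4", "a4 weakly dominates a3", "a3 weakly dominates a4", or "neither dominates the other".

a4's payoffs vs a3's, by Country B's action — I: -5>-8, II: -3>-5, III: 6>3, IV: 6>-5, V: 0<2.
a4 does better at I, II, III, IV but worse at V; neither strategy dominates the other.

neither dominates the other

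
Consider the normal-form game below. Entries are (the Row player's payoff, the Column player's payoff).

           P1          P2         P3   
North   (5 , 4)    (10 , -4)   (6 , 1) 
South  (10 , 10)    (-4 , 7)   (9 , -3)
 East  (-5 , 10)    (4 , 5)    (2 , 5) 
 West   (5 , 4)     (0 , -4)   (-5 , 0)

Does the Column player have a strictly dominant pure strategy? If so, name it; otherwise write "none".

P1

P1 vs P2: North: 4>-4, South: 10>7, East: 10>5, West: 4>-4.
P1 vs P3: North: 4>1, South: 10>-3, East: 10>5, West: 4>0.
P1 strictly beats every other strategy against every opponent action, so it is strictly dominant.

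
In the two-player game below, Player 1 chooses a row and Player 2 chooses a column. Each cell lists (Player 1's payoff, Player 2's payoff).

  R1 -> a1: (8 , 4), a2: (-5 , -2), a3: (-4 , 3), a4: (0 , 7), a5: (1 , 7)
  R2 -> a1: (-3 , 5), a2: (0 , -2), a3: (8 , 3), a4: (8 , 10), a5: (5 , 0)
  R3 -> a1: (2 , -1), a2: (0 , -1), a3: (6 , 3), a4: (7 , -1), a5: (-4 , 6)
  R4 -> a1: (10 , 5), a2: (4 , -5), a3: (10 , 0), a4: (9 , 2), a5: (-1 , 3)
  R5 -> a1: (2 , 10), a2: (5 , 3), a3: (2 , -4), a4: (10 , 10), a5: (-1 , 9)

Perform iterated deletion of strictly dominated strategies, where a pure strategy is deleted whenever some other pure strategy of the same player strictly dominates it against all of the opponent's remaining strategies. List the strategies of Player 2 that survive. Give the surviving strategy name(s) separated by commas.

a1, a4, a5

For Player 1, R4 strictly dominates R3 on the remaining columns (a1: 10>2, a2: 4>0, a3: 10>6, a4: 9>7, a5: -1>-4); eliminate R3.
For Player 2, a1 strictly dominates a2 on the remaining rows (R1: 4>-2, R2: 5>-2, R4: 5>-5, R5: 10>3); eliminate a2.
Player 2's strategy a3 is strictly dominated by a1 (R1: 4>3, R2: 5>3, R4: 5>0, R5: 10>-4) and is removed.
Among the remaining strategies, none is strictly dominated by another pure strategy of the same player, so the elimination stops.
Surviving strategies — Player 1: {R1, R2, R4, R5}; Player 2: {a1, a4, a5}.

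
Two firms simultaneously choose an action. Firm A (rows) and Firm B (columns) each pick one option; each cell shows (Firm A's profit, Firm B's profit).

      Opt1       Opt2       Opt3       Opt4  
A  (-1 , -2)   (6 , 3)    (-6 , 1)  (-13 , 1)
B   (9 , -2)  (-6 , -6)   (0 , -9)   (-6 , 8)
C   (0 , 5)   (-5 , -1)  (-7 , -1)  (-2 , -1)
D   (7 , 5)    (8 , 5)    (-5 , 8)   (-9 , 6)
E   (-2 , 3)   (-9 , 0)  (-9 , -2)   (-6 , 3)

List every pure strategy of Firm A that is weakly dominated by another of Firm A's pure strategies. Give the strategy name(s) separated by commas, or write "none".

A is weakly dominated by D (Opt1: 7>-1, Opt2: 8>6, Opt3: -5>-6, Opt4: -9>-13).
Nothing dominates B: A at Opt1 (9>-1); C at Opt1 (9>0); D at Opt1 (9>7); E at Opt1 (9>-2).
C is not dominated — it holds its own against A at Opt1 (0>-1); B at Opt2 (-5>-6); D at Opt4 (-2>-9); E at Opt1 (0>-2).
Nothing dominates D: A at Opt1 (7>-1); B at Opt2 (8>-6); C at Opt1 (7>0); E at Opt1 (7>-2).
E is weakly dominated by B (Opt1: 9>-2, Opt2: -6>-9, Opt3: 0>-9, Opt4: -6=-6).

A, E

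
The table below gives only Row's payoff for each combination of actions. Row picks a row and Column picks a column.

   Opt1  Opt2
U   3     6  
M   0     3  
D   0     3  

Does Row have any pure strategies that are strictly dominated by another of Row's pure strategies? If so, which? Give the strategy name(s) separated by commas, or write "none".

M, D

Nothing dominates U: M at Opt1 (3>0); D at Opt1 (3>0).
M: dominated, since U does at least as well everywhere (Opt1: 3>0, Opt2: 6>3).
D is strictly dominated by U (Opt1: 3>0, Opt2: 6>3).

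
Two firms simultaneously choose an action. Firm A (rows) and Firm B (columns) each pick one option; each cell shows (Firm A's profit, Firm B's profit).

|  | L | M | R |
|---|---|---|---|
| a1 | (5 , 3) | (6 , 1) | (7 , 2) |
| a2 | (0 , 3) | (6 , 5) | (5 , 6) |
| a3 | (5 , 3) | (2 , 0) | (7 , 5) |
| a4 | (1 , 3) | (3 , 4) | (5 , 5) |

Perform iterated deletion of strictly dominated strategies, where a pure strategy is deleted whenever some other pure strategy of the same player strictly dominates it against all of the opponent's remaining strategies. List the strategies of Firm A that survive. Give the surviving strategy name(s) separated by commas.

For Firm A, a1 strictly dominates a4 on the remaining columns (L: 5>1, M: 6>3, R: 7>5); eliminate a4.
Firm B's strategy M is strictly dominated by R (a1: 2>1, a2: 6>5, a3: 5>0) and is removed.
Row a2 is eliminated: a1 beats it against every remaining column (L: 5>0, R: 7>5).
Among the remaining strategies, none is strictly dominated by another pure strategy of the same player, so the elimination stops.
Surviving strategies — Firm A: {a1, a3}; Firm B: {L, R}.

a1, a3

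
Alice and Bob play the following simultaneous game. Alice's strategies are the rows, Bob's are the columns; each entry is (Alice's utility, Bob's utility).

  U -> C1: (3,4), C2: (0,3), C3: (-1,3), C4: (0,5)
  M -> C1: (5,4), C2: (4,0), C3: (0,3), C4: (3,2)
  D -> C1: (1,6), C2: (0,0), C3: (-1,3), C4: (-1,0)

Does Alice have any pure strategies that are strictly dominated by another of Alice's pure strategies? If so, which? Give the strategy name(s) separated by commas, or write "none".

U, D

M strictly dominates U — C1: 5>3, C2: 4>0, C3: 0>-1, C4: 3>0.
M: no other strategy beats it everywhere (U at C1 (5>3); D at C1 (5>1)).
M strictly dominates D — C1: 5>1, C2: 4>0, C3: 0>-1, C4: 3>-1.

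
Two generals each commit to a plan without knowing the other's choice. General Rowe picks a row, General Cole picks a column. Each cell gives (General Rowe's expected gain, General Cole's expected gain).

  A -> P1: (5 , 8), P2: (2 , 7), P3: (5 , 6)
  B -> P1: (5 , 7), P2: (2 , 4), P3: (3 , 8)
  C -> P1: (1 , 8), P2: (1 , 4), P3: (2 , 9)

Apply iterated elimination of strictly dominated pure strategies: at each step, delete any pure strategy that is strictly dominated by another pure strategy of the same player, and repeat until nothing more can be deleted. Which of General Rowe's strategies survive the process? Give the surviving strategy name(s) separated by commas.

General Rowe's strategy C is strictly dominated by A (P1: 5>1, P2: 2>1, P3: 5>2) and is removed.
For General Cole, P1 strictly dominates P2 on the remaining rows (A: 8>7, B: 7>4); eliminate P2.
Among the remaining strategies, none is strictly dominated by another pure strategy of the same player, so the elimination stops.
Surviving strategies — General Rowe: {A, B}; General Cole: {P1, P3}.

A, B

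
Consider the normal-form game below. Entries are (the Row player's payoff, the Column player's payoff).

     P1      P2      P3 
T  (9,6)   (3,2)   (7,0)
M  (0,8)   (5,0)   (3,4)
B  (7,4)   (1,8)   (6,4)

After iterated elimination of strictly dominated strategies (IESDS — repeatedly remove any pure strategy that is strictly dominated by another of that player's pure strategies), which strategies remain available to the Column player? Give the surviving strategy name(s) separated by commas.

For the Row player, T strictly dominates B on the remaining columns (P1: 9>7, P2: 3>1, P3: 7>6); eliminate B.
The Column player's strategy P2 is strictly dominated by P1 (T: 6>2, M: 8>0) and is removed.
The Row player's strategy M is strictly dominated by T (P1: 9>0, P3: 7>3) and is removed.
Column P3 is eliminated: P1 beats it against every remaining row (T: 6>0).
Among the remaining strategies, none is strictly dominated by another pure strategy of the same player, so the elimination stops.
Surviving strategies — the Row player: {T}; the Column player: {P1}.

P1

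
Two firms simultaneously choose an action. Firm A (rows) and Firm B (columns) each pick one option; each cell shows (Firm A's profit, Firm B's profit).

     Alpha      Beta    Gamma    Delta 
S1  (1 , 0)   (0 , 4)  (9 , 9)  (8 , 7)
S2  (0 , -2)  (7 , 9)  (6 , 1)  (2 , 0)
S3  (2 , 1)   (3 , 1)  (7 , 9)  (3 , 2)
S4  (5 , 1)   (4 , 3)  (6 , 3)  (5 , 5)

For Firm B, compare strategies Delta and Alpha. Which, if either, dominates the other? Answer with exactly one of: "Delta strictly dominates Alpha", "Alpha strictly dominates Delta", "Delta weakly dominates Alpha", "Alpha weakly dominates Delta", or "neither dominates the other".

Delta's payoffs vs Alpha's, by Firm A's action — S1: 7>0, S2: 0>-2, S3: 2>1, S4: 5>1.
Delta gives a strictly higher payoff against every action of Firm A, so Delta strictly dominates Alpha.

Delta strictly dominates Alpha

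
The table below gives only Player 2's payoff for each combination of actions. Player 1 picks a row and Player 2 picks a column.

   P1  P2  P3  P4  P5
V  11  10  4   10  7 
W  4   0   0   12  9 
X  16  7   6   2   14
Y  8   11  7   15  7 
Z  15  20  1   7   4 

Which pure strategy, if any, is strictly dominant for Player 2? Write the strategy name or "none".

none

P1 fails to dominate P2 at Y (8<11).
P2 fails to dominate P1 at V (10<11).
P3 fails to dominate P1 at V (4<11).
P4 fails to dominate P1 at V (10<11).
P5 fails to dominate P1 at V (7<11).
No single strategy dominates all the others.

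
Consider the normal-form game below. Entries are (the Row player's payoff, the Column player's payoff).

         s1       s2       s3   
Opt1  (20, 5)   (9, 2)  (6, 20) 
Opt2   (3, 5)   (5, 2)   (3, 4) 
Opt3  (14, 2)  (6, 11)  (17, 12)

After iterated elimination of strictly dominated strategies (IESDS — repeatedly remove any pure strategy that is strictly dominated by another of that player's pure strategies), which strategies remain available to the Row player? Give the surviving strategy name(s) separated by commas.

Opt3

Row Opt2 is eliminated: Opt1 beats it against every remaining column (s1: 20>3, s2: 9>5, s3: 6>3).
Column s1 is eliminated: s3 beats it against every remaining row (Opt1: 20>5, Opt3: 12>2).
Column s2 is eliminated: s3 beats it against every remaining row (Opt1: 20>2, Opt3: 12>11).
Row Opt1 is eliminated: Opt3 beats it against every remaining column (s3: 17>6).
Among the remaining strategies, none is strictly dominated by another pure strategy of the same player, so the elimination stops.
Surviving strategies — the Row player: {Opt3}; the Column player: {s3}.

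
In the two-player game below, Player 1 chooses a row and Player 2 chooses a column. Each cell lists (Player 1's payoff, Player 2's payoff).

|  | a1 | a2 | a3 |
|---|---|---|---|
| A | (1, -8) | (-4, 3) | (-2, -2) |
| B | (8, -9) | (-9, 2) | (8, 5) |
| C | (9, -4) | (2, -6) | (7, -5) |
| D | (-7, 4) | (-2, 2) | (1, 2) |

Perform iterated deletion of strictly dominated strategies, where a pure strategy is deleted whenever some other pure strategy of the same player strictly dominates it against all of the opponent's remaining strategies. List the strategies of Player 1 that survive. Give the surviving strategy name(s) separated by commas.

Player 1's strategy A is strictly dominated by C (a1: 9>1, a2: 2>-4, a3: 7>-2) and is removed.
Player 1's strategy D is strictly dominated by C (a1: 9>-7, a2: 2>-2, a3: 7>1) and is removed.
For Player 2, a3 strictly dominates a2 on the remaining rows (B: 5>2, C: -5>-6); eliminate a2.
Among the remaining strategies, none is strictly dominated by another pure strategy of the same player, so the elimination stops.
Surviving strategies — Player 1: {B, C}; Player 2: {a1, a3}.

B, C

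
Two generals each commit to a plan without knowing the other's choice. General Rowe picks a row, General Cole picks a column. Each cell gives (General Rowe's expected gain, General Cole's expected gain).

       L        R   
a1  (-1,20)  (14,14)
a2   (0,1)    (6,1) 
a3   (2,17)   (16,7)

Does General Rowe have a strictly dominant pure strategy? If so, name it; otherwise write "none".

a3

a3 vs a1: L: 2>-1, R: 16>14.
a3 vs a2: L: 2>0, R: 16>6.
a3 strictly beats every other strategy against every opponent action, so it is strictly dominant.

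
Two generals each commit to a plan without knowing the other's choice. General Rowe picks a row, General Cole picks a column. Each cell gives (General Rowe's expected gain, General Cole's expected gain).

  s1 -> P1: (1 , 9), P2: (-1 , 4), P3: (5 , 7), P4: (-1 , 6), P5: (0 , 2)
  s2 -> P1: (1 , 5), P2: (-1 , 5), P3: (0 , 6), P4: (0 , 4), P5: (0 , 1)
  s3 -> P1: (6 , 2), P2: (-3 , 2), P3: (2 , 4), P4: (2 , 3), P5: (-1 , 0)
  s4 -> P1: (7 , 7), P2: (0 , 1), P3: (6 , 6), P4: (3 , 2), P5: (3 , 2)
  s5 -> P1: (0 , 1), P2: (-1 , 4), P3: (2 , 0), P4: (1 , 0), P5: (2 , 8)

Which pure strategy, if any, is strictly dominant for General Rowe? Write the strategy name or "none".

s4 vs s1: P1: 7>1, P2: 0>-1, P3: 6>5, P4: 3>-1, P5: 3>0.
s4 vs s2: P1: 7>1, P2: 0>-1, P3: 6>0, P4: 3>0, P5: 3>0.
s4 vs s3: P1: 7>6, P2: 0>-3, P3: 6>2, P4: 3>2, P5: 3>-1.
s4 vs s5: P1: 7>0, P2: 0>-1, P3: 6>2, P4: 3>1, P5: 3>2.
s4 strictly beats every other strategy against every opponent action, so it is strictly dominant.

s4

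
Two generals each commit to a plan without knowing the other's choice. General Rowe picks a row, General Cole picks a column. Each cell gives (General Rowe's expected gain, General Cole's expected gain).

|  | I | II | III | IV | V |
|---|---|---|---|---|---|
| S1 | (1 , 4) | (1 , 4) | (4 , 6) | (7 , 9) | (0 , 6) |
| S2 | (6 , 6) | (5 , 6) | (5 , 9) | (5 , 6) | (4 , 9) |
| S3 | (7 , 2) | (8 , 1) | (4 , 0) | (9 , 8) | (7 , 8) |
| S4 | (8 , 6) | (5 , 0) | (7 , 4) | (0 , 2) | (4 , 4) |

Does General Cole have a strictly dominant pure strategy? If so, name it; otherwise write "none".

I fails to dominate II at S1 (4=4).
II fails to dominate I at S1 (4=4).
III fails to dominate I at S3 (0<2).
IV fails to dominate I at S2 (6=6).
V fails to dominate I at S4 (4<6).
No single strategy dominates all the others.

none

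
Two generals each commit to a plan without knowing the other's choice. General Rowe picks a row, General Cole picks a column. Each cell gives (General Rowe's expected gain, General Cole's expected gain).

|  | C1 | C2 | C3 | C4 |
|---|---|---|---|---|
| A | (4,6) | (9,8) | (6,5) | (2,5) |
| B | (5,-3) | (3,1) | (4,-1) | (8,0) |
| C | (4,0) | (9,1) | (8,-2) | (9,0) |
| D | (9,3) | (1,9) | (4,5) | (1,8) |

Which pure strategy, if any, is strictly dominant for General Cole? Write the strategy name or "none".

C2 vs C1: A: 8>6, B: 1>-3, C: 1>0, D: 9>3.
C2 vs C3: A: 8>5, B: 1>-1, C: 1>-2, D: 9>5.
C2 vs C4: A: 8>5, B: 1>0, C: 1>0, D: 9>8.
C2 strictly beats every other strategy against every opponent action, so it is strictly dominant.

C2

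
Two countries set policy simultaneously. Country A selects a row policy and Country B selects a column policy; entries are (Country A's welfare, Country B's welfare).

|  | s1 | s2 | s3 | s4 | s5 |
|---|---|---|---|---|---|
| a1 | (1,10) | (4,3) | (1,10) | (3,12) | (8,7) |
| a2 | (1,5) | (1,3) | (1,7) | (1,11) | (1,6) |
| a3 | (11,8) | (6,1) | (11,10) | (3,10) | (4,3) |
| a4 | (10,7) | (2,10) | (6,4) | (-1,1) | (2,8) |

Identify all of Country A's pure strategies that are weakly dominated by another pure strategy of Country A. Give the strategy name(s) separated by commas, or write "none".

a1: no other strategy beats it everywhere (a2 at s2 (4>1); a3 at s5 (8>4); a4 at s2 (4>2)).
a1 weakly dominates a2 — s1: 1=1, s2: 4>1, s3: 1=1, s4: 3>1, s5: 8>1.
a3 is not dominated — it holds its own against a1 at s1 (11>1); a2 at s1 (11>1); a4 at s1 (11>10).
a3 weakly dominates a4 — s1: 11>10, s2: 6>2, s3: 11>6, s4: 3>-1, s5: 4>2.

a2, a4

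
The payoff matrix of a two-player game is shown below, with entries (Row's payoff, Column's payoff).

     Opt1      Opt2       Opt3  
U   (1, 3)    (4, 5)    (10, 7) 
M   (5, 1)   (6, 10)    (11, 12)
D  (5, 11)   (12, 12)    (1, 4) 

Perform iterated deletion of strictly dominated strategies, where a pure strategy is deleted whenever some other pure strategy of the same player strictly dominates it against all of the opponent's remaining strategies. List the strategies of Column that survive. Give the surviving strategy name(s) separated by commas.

Opt2, Opt3

For Row, M strictly dominates U on the remaining columns (Opt1: 5>1, Opt2: 6>4, Opt3: 11>10); eliminate U.
Column Opt1 is eliminated: Opt2 beats it against every remaining row (M: 10>1, D: 12>11).
Among the remaining strategies, none is strictly dominated by another pure strategy of the same player, so the elimination stops.
Surviving strategies — Row: {M, D}; Column: {Opt2, Opt3}.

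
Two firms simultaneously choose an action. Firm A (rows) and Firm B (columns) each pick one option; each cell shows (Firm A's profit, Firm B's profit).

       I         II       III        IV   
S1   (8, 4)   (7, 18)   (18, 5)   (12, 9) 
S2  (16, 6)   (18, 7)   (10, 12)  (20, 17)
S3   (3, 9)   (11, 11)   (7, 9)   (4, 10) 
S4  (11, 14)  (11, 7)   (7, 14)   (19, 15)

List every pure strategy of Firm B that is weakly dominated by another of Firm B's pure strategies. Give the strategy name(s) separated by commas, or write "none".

I, III

III weakly dominates I — S1: 5>4, S2: 12>6, S3: 9=9, S4: 14=14.
Nothing dominates II: I at S1 (18>4); III at S1 (18>5); IV at S1 (18>9).
III is weakly dominated by IV (S1: 9>5, S2: 17>12, S3: 10>9, S4: 15>14).
IV: no other strategy beats it everywhere (I at S1 (9>4); II at S2 (17>7); III at S1 (9>5)).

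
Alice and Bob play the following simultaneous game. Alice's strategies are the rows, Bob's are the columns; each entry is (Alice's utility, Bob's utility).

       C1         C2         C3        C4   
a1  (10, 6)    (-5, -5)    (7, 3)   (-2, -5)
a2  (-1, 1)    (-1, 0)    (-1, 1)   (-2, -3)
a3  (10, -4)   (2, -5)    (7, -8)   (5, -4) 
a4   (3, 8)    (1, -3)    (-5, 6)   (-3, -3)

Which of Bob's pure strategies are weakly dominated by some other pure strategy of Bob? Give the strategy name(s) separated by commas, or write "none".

C1 is not dominated — it holds its own against C2 at a1 (6>-5); C3 at a1 (6>3); C4 at a1 (6>-5).
C1 weakly dominates C2 — a1: 6>-5, a2: 1>0, a3: -4>-5, a4: 8>-3.
C3: dominated, since C1 does at least as well everywhere (a1: 6>3, a2: 1=1, a3: -4>-8, a4: 8>6).
C1 weakly dominates C4 — a1: 6>-5, a2: 1>-3, a3: -4=-4, a4: 8>-3.

C2, C3, C4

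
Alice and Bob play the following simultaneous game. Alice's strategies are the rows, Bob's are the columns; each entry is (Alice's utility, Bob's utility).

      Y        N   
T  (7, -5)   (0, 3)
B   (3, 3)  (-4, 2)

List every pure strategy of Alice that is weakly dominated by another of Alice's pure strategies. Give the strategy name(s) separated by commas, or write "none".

Nothing dominates T: B at Y (7>3).
T weakly dominates B — Y: 7>3, N: 0>-4.

B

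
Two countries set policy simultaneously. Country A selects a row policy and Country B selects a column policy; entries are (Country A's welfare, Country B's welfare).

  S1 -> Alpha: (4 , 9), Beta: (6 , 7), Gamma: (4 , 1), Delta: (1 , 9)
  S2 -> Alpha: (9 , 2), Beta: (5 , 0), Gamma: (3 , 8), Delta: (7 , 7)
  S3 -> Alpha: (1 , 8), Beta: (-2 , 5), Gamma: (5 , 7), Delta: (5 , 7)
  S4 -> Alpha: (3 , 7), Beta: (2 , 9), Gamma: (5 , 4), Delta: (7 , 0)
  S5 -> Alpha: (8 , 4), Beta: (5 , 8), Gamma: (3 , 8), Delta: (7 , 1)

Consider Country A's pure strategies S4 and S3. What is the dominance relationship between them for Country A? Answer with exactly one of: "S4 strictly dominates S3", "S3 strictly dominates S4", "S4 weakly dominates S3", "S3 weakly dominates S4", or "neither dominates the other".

S4 weakly dominates S3

Compare S4 to S3 across each choice by Country B: Alpha: 3>1, Beta: 2>-2, Gamma: 5=5, Delta: 7>5.
S4 is at least as good everywhere and strictly better somewhere (tied only at Gamma), so S4 weakly but not strictly dominates S3.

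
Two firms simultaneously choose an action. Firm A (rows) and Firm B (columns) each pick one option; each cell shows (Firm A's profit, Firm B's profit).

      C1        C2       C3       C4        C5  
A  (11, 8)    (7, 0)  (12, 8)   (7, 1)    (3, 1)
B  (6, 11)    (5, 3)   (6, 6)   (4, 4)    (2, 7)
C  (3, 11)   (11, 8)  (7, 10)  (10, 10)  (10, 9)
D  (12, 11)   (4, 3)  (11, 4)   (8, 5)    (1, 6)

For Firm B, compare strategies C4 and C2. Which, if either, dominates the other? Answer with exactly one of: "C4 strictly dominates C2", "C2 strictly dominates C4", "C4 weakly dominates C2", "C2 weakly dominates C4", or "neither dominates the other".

C4's payoffs vs C2's, by Firm A's action — A: 1>0, B: 4>3, C: 10>8, D: 5>3.
C4 gives a strictly higher payoff against every action of Firm A, so C4 strictly dominates C2.

C4 strictly dominates C2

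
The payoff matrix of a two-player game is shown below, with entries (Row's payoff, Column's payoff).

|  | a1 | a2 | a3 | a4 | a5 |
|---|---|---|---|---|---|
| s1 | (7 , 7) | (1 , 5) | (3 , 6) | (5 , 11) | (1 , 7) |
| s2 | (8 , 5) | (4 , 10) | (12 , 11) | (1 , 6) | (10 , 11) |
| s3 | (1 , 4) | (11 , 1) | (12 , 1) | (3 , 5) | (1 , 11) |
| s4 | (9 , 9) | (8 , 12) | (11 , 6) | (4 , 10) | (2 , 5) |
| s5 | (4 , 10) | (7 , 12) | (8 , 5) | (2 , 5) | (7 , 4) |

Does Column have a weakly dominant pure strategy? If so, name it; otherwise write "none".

none

a1 fails to dominate a2 at s2 (5<10).
a2 fails to dominate a1 at s1 (5<7).
a3 fails to dominate a1 at s1 (6<7).
a4 fails to dominate a1 at s5 (5<10).
a5 fails to dominate a1 at s4 (5<9).
No single strategy dominates all the others.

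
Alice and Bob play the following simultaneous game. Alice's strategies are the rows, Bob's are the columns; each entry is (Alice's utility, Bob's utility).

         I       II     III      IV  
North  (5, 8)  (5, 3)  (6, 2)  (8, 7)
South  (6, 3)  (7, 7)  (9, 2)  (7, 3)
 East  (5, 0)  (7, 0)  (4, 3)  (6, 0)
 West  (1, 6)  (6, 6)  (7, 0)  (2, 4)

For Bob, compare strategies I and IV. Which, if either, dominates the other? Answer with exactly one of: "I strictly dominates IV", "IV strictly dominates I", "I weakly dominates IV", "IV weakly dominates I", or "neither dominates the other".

I weakly dominates IV

Compare I to IV across each opponent action: North: 8>7, South: 3=3, East: 0=0, West: 6>4.
I is at least as good everywhere and strictly better somewhere (tied only at South, East), so I weakly but not strictly dominates IV.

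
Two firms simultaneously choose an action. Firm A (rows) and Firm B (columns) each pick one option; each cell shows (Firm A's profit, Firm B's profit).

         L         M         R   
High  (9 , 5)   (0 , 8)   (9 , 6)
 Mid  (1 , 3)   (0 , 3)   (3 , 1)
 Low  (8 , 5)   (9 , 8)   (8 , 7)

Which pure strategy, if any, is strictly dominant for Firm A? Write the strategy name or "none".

High fails to dominate Mid at M (0=0).
Mid fails to dominate High at L (1<9).
Low fails to dominate High at L (8<9).
No single strategy dominates all the others.

none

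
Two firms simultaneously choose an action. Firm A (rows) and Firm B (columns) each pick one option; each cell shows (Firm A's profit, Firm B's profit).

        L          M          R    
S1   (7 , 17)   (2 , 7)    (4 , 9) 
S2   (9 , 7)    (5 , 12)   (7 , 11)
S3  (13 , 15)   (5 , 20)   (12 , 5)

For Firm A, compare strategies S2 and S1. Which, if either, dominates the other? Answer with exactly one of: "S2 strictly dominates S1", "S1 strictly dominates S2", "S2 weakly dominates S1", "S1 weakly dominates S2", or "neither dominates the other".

S2 strictly dominates S1

Compare S2 to S1 across every action of Firm B: L: 9>7, M: 5>2, R: 7>4.
S2 gives a strictly higher payoff against every action of Firm B, so S2 strictly dominates S1.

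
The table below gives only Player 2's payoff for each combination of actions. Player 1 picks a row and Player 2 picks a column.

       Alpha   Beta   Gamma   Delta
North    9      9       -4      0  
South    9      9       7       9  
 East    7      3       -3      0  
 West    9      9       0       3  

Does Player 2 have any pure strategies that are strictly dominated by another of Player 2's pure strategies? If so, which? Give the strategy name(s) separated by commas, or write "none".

Gamma

Alpha is not dominated — it holds its own against Beta at North (9=9); Gamma at North (9>-4); Delta at North (9>0).
Nothing dominates Beta: Alpha at North (9=9); Gamma at North (9>-4); Delta at North (9>0).
Gamma: dominated, since Alpha does at least as well everywhere (North: 9>-4, South: 9>7, East: 7>-3, West: 9>0).
Delta: no other strategy beats it everywhere (Alpha at South (9=9); Beta at South (9=9); Gamma at North (0>-4)).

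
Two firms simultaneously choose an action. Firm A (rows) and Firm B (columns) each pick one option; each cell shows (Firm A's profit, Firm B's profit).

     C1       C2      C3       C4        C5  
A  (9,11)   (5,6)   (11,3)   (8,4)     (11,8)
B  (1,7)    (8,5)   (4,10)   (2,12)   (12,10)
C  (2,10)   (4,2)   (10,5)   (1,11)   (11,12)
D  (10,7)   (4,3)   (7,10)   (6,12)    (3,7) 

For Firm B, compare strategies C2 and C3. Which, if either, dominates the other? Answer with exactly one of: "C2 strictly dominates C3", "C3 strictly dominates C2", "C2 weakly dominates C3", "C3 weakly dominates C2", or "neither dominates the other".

neither dominates the other

Compare C2 to C3 across each choice by Firm A: A: 6>3, B: 5<10, C: 2<5, D: 3<10.
C2 does better at A but worse at B, C, D; neither strategy dominates the other.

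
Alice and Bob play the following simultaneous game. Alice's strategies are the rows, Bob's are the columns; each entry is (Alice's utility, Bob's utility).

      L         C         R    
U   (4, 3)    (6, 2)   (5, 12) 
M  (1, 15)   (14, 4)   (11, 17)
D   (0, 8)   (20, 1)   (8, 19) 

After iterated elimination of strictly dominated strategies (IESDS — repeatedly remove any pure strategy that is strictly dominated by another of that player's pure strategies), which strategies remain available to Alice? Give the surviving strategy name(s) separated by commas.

M

Column L is eliminated: R beats it against every remaining row (U: 12>3, M: 17>15, D: 19>8).
Row U is eliminated: M beats it against every remaining column (C: 14>6, R: 11>5).
For Bob, R strictly dominates C on the remaining rows (M: 17>4, D: 19>1); eliminate C.
Row D is eliminated: M beats it against every remaining column (R: 11>8).
Among the remaining strategies, none is strictly dominated by another pure strategy of the same player, so the elimination stops.
Surviving strategies — Alice: {M}; Bob: {R}.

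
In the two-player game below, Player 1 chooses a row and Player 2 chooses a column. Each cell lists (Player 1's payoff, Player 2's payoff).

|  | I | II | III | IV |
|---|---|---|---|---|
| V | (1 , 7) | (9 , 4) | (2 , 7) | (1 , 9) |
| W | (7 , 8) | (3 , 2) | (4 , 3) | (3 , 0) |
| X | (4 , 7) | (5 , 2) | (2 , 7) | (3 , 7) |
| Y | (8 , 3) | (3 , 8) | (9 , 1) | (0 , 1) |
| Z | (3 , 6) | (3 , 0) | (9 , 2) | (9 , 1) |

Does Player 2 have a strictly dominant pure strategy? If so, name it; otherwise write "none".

none

I fails to dominate II at Y (3<8).
II fails to dominate I at V (4<7).
III fails to dominate I at V (7=7).
IV fails to dominate I at W (0<8).
No single strategy dominates all the others.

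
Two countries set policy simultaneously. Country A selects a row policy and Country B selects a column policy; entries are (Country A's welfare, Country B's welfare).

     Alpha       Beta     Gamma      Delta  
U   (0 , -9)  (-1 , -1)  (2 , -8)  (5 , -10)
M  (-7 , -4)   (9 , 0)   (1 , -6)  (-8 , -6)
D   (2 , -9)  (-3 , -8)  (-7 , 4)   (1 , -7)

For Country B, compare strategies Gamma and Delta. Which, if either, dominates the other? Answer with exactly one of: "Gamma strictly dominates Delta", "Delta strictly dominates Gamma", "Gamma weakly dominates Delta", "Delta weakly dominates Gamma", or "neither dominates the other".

Gamma weakly dominates Delta

Gamma's payoffs vs Delta's, by Country A's action — U: -8>-10, M: -6=-6, D: 4>-7.
Gamma is at least as good everywhere and strictly better somewhere (tied only at M), so Gamma weakly but not strictly dominates Delta.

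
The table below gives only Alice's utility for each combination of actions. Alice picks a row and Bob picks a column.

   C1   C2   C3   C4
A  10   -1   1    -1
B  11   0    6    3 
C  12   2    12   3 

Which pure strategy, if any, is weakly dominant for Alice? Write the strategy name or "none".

C

C vs A: C1: 12>10, C2: 2>-1, C3: 12>1, C4: 3>-1.
C vs B: C1: 12>11, C2: 2>0, C3: 12>6, C4: 3=3.
C is at least as good as every other strategy against every opponent action, so it is weakly dominant.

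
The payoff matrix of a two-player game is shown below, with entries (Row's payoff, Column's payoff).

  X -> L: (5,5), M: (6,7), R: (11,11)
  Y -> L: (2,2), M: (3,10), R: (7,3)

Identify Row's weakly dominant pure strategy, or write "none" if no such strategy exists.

X

X vs Y: L: 5>2, M: 6>3, R: 11>7.
X is at least as good as every other strategy against every opponent action, so it is weakly dominant.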